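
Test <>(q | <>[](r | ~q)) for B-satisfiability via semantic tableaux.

Yes, satisfiable

1. <>(q | <>[](r | ~q)), w0
2. q | <>[](r | ~q), w1
3. <>[](r | ~q), w1
4. [](r | ~q), w2
5. r | ~q, w1
6. r | ~q, w2
7. ~q, w1
8. ~q, w2
Accessibility: w0Rw0, w0Rw1, w1Rw0, w1Rw1, w1Rw2, w2Rw1, w2Rw2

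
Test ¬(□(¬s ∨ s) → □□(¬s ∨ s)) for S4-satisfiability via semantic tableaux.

1. ¬(□(¬s ∨ s) → □□(¬s ∨ s)), 0
2. □(¬s ∨ s), 0
3. ¬□□(¬s ∨ s), 0
4. ¬s ∨ s, 0
5. s, 0
6. ¬□(¬s ∨ s), 1
7. ¬s ∨ s, 1
8. s, 1
9. ¬(¬s ∨ s), 2
10. s, 2
11. ¬s, 2
Accessibility: 0R0, 0R1, 0R2, 1R1, 1R2, 2R2
Branch closes: s and ¬s both at 2.
All branches of the tableau close; one closing branch shown above.

Unsatisfiable (every branch closes)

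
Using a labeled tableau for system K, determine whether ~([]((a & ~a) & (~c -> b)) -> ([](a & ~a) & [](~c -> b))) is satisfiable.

1. ~([]((a & ~a) & (~c -> b)) -> ([](a & ~a) & [](~c -> b))), w0
2. []((a & ~a) & (~c -> b)), w0
3. ~([](a & ~a) & [](~c -> b)), w0
4. ~[](~c -> b), w0
5. ~(~c -> b), w1
6. ~c, w1
7. ~b, w1
8. (a & ~a) & (~c -> b), w1
9. a & ~a, w1
10. ~c -> b, w1
11. a, w1
12. ~a, w1
Accessibility: w0Rw1
Branch closes: a and ~a both at w1.
(One branch shown.) All branches close.

Unsatisfiable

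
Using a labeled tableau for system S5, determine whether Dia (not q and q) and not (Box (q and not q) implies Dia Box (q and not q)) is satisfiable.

Unsatisfiable (every branch closes)

1. Dia (not q and q) and not (Box (q and not q) implies Dia Box (q and not q)), 0
2. Dia (not q and q), 0
3. not (Box (q and not q) implies Dia Box (q and not q)), 0
4. Box (q and not q), 0
5. not Dia Box (q and not q), 0
6. q and not q, 0
7. q, 0
8. not q, 0
Accessibility: 0R0
Branch closes: q and not q both at 0.
Every branch closes; the branch above is one of them.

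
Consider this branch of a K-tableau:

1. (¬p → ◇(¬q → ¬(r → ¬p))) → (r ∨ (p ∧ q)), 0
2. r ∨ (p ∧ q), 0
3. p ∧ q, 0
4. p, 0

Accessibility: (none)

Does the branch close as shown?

Not closed

No atom appears with both signs at the same world.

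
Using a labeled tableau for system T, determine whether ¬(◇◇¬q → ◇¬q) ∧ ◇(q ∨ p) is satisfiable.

1. ¬(◇◇¬q → ◇¬q) ∧ ◇(q ∨ p), u
2. ¬(◇◇¬q → ◇¬q), u
3. ◇(q ∨ p), u
4. ◇◇¬q, u
5. ¬◇¬q, u
6. q, u
7. q ∨ p, v
8. q, v
9. p, v
10. ◇¬q, w
11. q, w
12. ¬q, x
Accessibility: uRu, uRv, uRw, vRv, wRw, wRx, xRx

Satisfiable (open branch found)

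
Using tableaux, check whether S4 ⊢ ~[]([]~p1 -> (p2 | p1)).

Tableau for the negation []([]~p1 -> (p2 | p1)):
1. []([]~p1 -> (p2 | p1)), w0
2. []~p1 -> (p2 | p1), w0
3. p2 | p1, w0
4. p1, w0
Accessibility: w0Rw0
The negation has an open branch (countermodel exists).

Invalid (countermodel exists)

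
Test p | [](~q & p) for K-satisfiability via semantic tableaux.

1. p | [](~q & p), u
2. [](~q & p), u

Yes, satisfiable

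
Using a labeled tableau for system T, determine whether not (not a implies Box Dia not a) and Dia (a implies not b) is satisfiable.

Yes, satisfiable

1. not (not a implies Box Dia not a) and Dia (a implies not b), u
2. not (not a implies Box Dia not a), u
3. Dia (a implies not b), u
4. not a, u
5. not Box Dia not a, u
6. a implies not b, v
7. not b, v
8. not Dia not a, w
9. a, w
Accessibility: uRu, uRv, uRw, vRv, wRw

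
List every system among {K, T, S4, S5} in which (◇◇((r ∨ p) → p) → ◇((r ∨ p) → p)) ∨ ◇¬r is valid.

T-tableau for the negation ¬((◇◇((r ∨ p) → p) → ◇((r ∨ p) → p)) ∨ ◇¬r):
1. ¬((◇◇((r ∨ p) → p) → ◇((r ∨ p) → p)) ∨ ◇¬r), u
2. ¬(◇◇((r ∨ p) → p) → ◇((r ∨ p) → p)), u
3. ¬◇¬r, u
4. ◇◇((r ∨ p) → p), u
5. ¬◇((r ∨ p) → p), u
6. r, u
7. ¬((r ∨ p) → p), u
8. r ∨ p, u
9. ¬p, u
10. ◇((r ∨ p) → p), v
11. r, v
12. ¬((r ∨ p) → p), v
13. r ∨ p, v
14. ¬p, v
15. (r ∨ p) → p, w
16. p, w
Accessibility: uRu, uRv, vRv, vRw, wRw
Complete open branch: countermodel on a T-frame, so not valid in T, nor in K (the same frame is also a K-frame).
S4-tableau for the negation ¬((◇◇((r ∨ p) → p) → ◇((r ∨ p) → p)) ∨ ◇¬r):
1. ¬((◇◇((r ∨ p) → p) → ◇((r ∨ p) → p)) ∨ ◇¬r), u
2. ¬(◇◇((r ∨ p) → p) → ◇((r ∨ p) → p)), u
3. ¬◇¬r, u
4. ◇◇((r ∨ p) → p), u
5. ¬◇((r ∨ p) → p), u
6. r, u
7. ¬((r ∨ p) → p), u
8. r ∨ p, u
9. ¬p, u
10. ◇((r ∨ p) → p), v
11. r, v
12. ¬((r ∨ p) → p), v
13. r ∨ p, v
14. ¬p, v
15. (r ∨ p) → p, w
16. r, w
17. ¬((r ∨ p) → p), w
18. r ∨ p, w
19. ¬p, w
20. ¬(r ∨ p), w
21. ¬r, w
Accessibility: uRu, uRv, uRw, vRv, vRw, wRw
Branch closes: r and ¬r both at w.
Every branch closes (one shown): valid in S4, hence also in S5 (every theorem of S4 is a theorem of S5).

S4, S5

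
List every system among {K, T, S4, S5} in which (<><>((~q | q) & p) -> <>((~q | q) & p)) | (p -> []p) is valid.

T, S4, S5

K-tableau for the negation ~((<><>((~q | q) & p) -> <>((~q | q) & p)) | (p -> []p)):
1. ~((<><>((~q | q) & p) -> <>((~q | q) & p)) | (p -> []p)), u
2. ~(<><>((~q | q) & p) -> <>((~q | q) & p)), u
3. ~(p -> []p), u
4. <><>((~q | q) & p), u
5. ~<>((~q | q) & p), u
6. p, u
7. ~[]p, u
8. <>((~q | q) & p), v
9. ~((~q | q) & p), v
10. ~p, v
11. ~p, w
12. ~((~q | q) & p), w
13. (~q | q) & p, x
14. ~q | q, x
15. p, x
16. q, x
Accessibility: uRv, uRw, vRx
Complete open branch: countermodel on a K-frame, so not valid in K.
T-tableau for the negation ~((<><>((~q | q) & p) -> <>((~q | q) & p)) | (p -> []p)):
1. ~((<><>((~q | q) & p) -> <>((~q | q) & p)) | (p -> []p)), u
2. ~(<><>((~q | q) & p) -> <>((~q | q) & p)), u
3. ~(p -> []p), u
4. <><>((~q | q) & p), u
5. ~<>((~q | q) & p), u
6. p, u
7. ~[]p, u
8. ~((~q | q) & p), u
9. ~(~q | q), u
10. q, u
11. ~q, u
Accessibility: uRu
Branch closes: q and ~q both at u.
Every branch closes (one shown): valid in T, hence also in S4, S5 (every theorem of T is a theorem of S4 and S5).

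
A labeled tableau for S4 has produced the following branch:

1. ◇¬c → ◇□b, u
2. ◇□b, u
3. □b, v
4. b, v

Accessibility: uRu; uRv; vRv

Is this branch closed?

No, open

No world carries both an atom and its negation.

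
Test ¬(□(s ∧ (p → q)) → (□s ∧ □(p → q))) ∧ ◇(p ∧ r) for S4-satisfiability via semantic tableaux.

Unsatisfiable

1. ¬(□(s ∧ (p → q)) → (□s ∧ □(p → q))) ∧ ◇(p ∧ r), u
2. ¬(□(s ∧ (p → q)) → (□s ∧ □(p → q))), u
3. ◇(p ∧ r), u
4. □(s ∧ (p → q)), u
5. ¬(□s ∧ □(p → q)), u
6. s ∧ (p → q), u
7. s, u
8. p → q, u
9. ¬□(p → q), u
10. q, u
11. p ∧ r, v
12. p, v
13. r, v
14. s ∧ (p → q), v
15. s, v
16. p → q, v
17. q, v
18. ¬(p → q), w
19. p, w
20. ¬q, w
21. s ∧ (p → q), w
22. s, w
23. p → q, w
24. q, w
Accessibility: uRu, uRv, uRw, vRv, wRw
Branch closes: q and ¬q both at w.
(One branch shown.) All branches close.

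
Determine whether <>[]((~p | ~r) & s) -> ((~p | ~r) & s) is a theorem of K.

Not valid

Tableau for the negation ~(<>[]((~p | ~r) & s) -> ((~p | ~r) & s)):
1. ~(<>[]((~p | ~r) & s) -> ((~p | ~r) & s)), w0
2. <>[]((~p | ~r) & s), w0   [~->-rule on 1]
3. ~((~p | ~r) & s), w0   [~->-rule on 1]
4. ~s, w0   [~&-rule on 3 (branches; this branch)]
5. []((~p | ~r) & s), w1   [<>-rule on 2: fresh world w1, w0Rw1]
Accessibility: w0Rw1
The negation has an open branch (countermodel exists).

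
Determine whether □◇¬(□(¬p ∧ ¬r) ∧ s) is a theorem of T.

Tableau for the negation ¬□◇¬(□(¬p ∧ ¬r) ∧ s):
1. ¬□◇¬(□(¬p ∧ ¬r) ∧ s), u
2. ¬◇¬(□(¬p ∧ ¬r) ∧ s), v
3. □(¬p ∧ ¬r) ∧ s, v
4. □(¬p ∧ ¬r), v
5. s, v
6. ¬p ∧ ¬r, v
7. ¬p, v
8. ¬r, v
Accessibility: uRu, uRv, vRv
The negation has an open branch (countermodel exists).

No, not valid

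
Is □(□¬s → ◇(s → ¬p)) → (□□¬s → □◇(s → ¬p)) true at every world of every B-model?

Yes, valid

Tableau for the negation ¬(□(□¬s → ◇(s → ¬p)) → (□□¬s → □◇(s → ¬p))):
1. ¬(□(□¬s → ◇(s → ¬p)) → (□□¬s → □◇(s → ¬p))), u
2. □(□¬s → ◇(s → ¬p)), u
3. ¬(□□¬s → □◇(s → ¬p)), u
4. □□¬s, u
5. ¬□◇(s → ¬p), u
6. □¬s → ◇(s → ¬p), u
7. □¬s, u
8. ¬s, u
9. ◇(s → ¬p), u
10. ¬◇(s → ¬p), v
11. □¬s → ◇(s → ¬p), v
12. □¬s, v
13. ¬s, v
14. ¬(s → ¬p), u
15. s, u
16. p, u
Accessibility: uRu, uRv, vRu, vRv
Branch closes: s and ¬s both at u.
Every branch of the negation's tableau closes; the branch above is one of them.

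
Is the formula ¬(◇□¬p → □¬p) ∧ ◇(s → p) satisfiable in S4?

Satisfiable

1. ¬(◇□¬p → □¬p) ∧ ◇(s → p), 0
2. ¬(◇□¬p → □¬p), 0
3. ◇(s → p), 0
4. ◇□¬p, 0
5. ¬□¬p, 0
6. s → p, 1
7. p, 1
8. □¬p, 2
9. ¬p, 2
10. p, 3
Accessibility: 0R0, 0R1, 0R2, 0R3, 1R1, 2R2, 3R3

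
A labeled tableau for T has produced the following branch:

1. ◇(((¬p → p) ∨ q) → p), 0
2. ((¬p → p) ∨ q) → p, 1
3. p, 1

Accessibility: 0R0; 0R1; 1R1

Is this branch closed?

No world carries both an atom and its negation.

No, open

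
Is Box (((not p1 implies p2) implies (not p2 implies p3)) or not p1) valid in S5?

Tableau for the negation not Box (((not p1 implies p2) implies (not p2 implies p3)) or not p1):
1. not Box (((not p1 implies p2) implies (not p2 implies p3)) or not p1), 0
2. not (((not p1 implies p2) implies (not p2 implies p3)) or not p1), 1
3. not ((not p1 implies p2) implies (not p2 implies p3)), 1
4. p1, 1
5. not p1 implies p2, 1
6. not (not p2 implies p3), 1
7. not p2, 1
8. not p3, 1
Accessibility: 0R0, 0R1, 1R0, 1R1
The negation has an open branch (countermodel exists).

Not valid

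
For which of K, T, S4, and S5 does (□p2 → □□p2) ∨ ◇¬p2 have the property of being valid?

S4-tableau for the negation ¬((□p2 → □□p2) ∨ ◇¬p2):
1. ¬((□p2 → □□p2) ∨ ◇¬p2), 0
2. ¬(□p2 → □□p2), 0   [¬∨-rule on 1]
3. ¬◇¬p2, 0   [¬∨-rule on 1]
4. □p2, 0   [¬→-rule on 2]
5. ¬□□p2, 0   [¬→-rule on 2]
6. p2, 0   [¬◇-rule on 3 via 0R0]
7. ¬□p2, 1   [¬□-rule on 5: fresh world 1, 0R1]
8. p2, 1   [¬◇-rule on 3 via 0R1]
9. ¬p2, 2   [¬□-rule on 7: fresh world 2, 1R2]
10. p2, 2   [¬◇-rule on 3 via 0R2]
Accessibility: 0R0, 0R1, 0R2, 1R1, 1R2, 2R2
Branch closes: p2 and ¬p2 both at 2.
Every branch closes (one shown): valid in S4, hence also in S5 (every theorem of S4 is a theorem of S5).
T-tableau for the negation ¬((□p2 → □□p2) ∨ ◇¬p2):
1. ¬((□p2 → □□p2) ∨ ◇¬p2), 0
2. ¬(□p2 → □□p2), 0   [¬∨-rule on 1]
3. ¬◇¬p2, 0   [¬∨-rule on 1]
4. □p2, 0   [¬→-rule on 2]
5. ¬□□p2, 0   [¬→-rule on 2]
6. p2, 0   [¬◇-rule on 3 via 0R0]
7. ¬□p2, 1   [¬□-rule on 5: fresh world 1, 0R1]
8. p2, 1   [¬◇-rule on 3 via 0R1]
9. ¬p2, 2   [¬□-rule on 7: fresh world 2, 1R2]
Accessibility: 0R0, 0R1, 1R1, 1R2, 2R2
Complete open branch: countermodel on a T-frame, so not valid in T, nor in K (the same frame is also a K-frame).

S4, S5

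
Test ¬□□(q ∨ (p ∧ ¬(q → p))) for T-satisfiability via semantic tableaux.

Satisfiable (open branch found)

1. ¬□□(q ∨ (p ∧ ¬(q → p))), u
2. ¬□(q ∨ (p ∧ ¬(q → p))), v   [¬□-rule on 1: fresh world v, uRv]
3. ¬(q ∨ (p ∧ ¬(q → p))), w   [¬□-rule on 2: fresh world w, vRw]
4. ¬q, w   [¬∨-rule on 3]
5. ¬(p ∧ ¬(q → p)), w   [¬∨-rule on 3]
6. q → p, w   [¬∧-rule on 5 (branches; this branch)]
7. p, w   [→-rule on 6 (branches; this branch)]
Accessibility: uRu, uRv, vRv, vRw, wRw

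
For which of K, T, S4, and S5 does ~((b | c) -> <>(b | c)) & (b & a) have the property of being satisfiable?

K

K-tableau for the formula:
1. ~((b | c) -> <>(b | c)) & (b & a), w0
2. ~((b | c) -> <>(b | c)), w0
3. b & a, w0
4. b | c, w0
5. ~<>(b | c), w0
6. b, w0
7. a, w0
8. c, w0
Complete open branch: satisfiable in K.
T-tableau for the formula:
1. ~((b | c) -> <>(b | c)) & (b & a), w0
2. ~((b | c) -> <>(b | c)), w0
3. b & a, w0
4. b | c, w0
5. ~<>(b | c), w0
6. b, w0
7. a, w0
8. ~(b | c), w0
9. ~b, w0
10. ~c, w0
Accessibility: w0Rw0
Branch closes: b and ~b both at w0.
Every branch closes (one shown): unsatisfiable in T, hence also in S4, S5 (every S4/S5-frame is a T-frame).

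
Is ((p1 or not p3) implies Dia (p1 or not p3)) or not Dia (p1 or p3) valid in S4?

Yes, valid

Tableau for the negation not (((p1 or not p3) implies Dia (p1 or not p3)) or not Dia (p1 or p3)):
1. not (((p1 or not p3) implies Dia (p1 or not p3)) or not Dia (p1 or p3)), 0
2. not ((p1 or not p3) implies Dia (p1 or not p3)), 0
3. Dia (p1 or p3), 0
4. p1 or not p3, 0
5. not Dia (p1 or not p3), 0
6. not (p1 or not p3), 0
7. not p1, 0
8. p3, 0
9. not p3, 0
Accessibility: 0R0
Branch closes: p3 and not p3 both at 0.
Every branch of the negation's tableau closes; the branch above is one of them.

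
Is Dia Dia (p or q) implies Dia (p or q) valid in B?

Tableau for the negation not (Dia Dia (p or q) implies Dia (p or q)):
1. not (Dia Dia (p or q) implies Dia (p or q)), 0
2. Dia Dia (p or q), 0
3. not Dia (p or q), 0
4. not (p or q), 0
5. not p, 0
6. not q, 0
7. Dia (p or q), 1
8. not (p or q), 1
9. not p, 1
10. not q, 1
11. p or q, 2
12. q, 2
Accessibility: 0R0, 0R1, 1R0, 1R1, 1R2, 2R1, 2R2
The negation has an open branch (countermodel exists).

Not valid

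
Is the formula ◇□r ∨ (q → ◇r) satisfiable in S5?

Satisfiable

1. ◇□r ∨ (q → ◇r), u
2. q → ◇r, u   [∨-rule on 1 (branches; this branch)]
3. ◇r, u   [→-rule on 2 (branches; this branch)]
4. r, v   [◇-rule on 3: fresh world v, uRv]
Accessibility: uRu, uRv, vRu, vRv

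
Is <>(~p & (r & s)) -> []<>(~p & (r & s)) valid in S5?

Yes, valid

Tableau for the negation ~(<>(~p & (r & s)) -> []<>(~p & (r & s))):
1. ~(<>(~p & (r & s)) -> []<>(~p & (r & s))), u
2. <>(~p & (r & s)), u   [~->-rule on 1]
3. ~[]<>(~p & (r & s)), u   [~->-rule on 1]
4. ~p & (r & s), v   [<>-rule on 2: fresh world v, uRv]
5. ~p, v   [&-rule on 4]
6. r & s, v   [&-rule on 4]
7. r, v   [&-rule on 6]
8. s, v   [&-rule on 6]
9. ~<>(~p & (r & s)), w   [~[]-rule on 3: fresh world w, uRw]
10. ~(~p & (r & s)), u   [~<>-rule on 9 via wRu]
11. ~(~p & (r & s)), v   [~<>-rule on 9 via wRv]
12. ~(~p & (r & s)), w   [~<>-rule on 9 via wRw]
13. ~(r & s), u   [~&-rule on 10 (branches; this branch)]
14. ~(r & s), v   [~&-rule on 11 (branches; this branch)]
15. ~(r & s), w   [~&-rule on 12 (branches; this branch)]
16. ~s, u   [~&-rule on 13 (branches; this branch)]
17. ~s, v   [~&-rule on 14 (branches; this branch)]
Accessibility: uRu, uRv, uRw, vRu, vRv, vRw, wRu, wRv, wRw
Branch closes: s and ~s both at v.
Every branch of the negation's tableau closes; the branch above is one of them.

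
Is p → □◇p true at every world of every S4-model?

No, not valid

Tableau for the negation ¬(p → □◇p):
1. ¬(p → □◇p), 0
2. p, 0
3. ¬□◇p, 0
4. ¬◇p, 1
5. ¬p, 1
Accessibility: 0R0, 0R1, 1R1
The negation has an open branch (countermodel exists).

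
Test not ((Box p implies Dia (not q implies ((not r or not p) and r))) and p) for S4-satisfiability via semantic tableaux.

Satisfiable

1. not ((Box p implies Dia (not q implies ((not r or not p) and r))) and p), w0
2. not p, w0
Accessibility: w0Rw0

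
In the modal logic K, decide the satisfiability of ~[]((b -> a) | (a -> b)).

Unsatisfiable

1. ~[]((b -> a) | (a -> b)), 0
2. ~((b -> a) | (a -> b)), 1
3. ~(b -> a), 1
4. ~(a -> b), 1
5. b, 1
6. ~a, 1
7. a, 1
8. ~b, 1
Accessibility: 0R1
Branch closes: a and ~a both at 1.
(One branch shown.) All branches close.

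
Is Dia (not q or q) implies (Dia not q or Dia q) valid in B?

Tableau for the negation not (Dia (not q or q) implies (Dia not q or Dia q)):
1. not (Dia (not q or q) implies (Dia not q or Dia q)), 0
2. Dia (not q or q), 0
3. not (Dia not q or Dia q), 0
4. not Dia not q, 0
5. not Dia q, 0
6. q, 0
7. not q, 0
Accessibility: 0R0
Branch closes: q and not q both at 0.
Every branch of the negation's tableau closes; the branch above is one of them.

Valid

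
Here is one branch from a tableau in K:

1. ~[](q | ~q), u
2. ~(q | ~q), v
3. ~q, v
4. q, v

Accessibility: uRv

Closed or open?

Both q and ~q appear at v.

Closed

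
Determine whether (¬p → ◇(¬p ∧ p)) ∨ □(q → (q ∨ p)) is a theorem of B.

Valid in B

Tableau for the negation ¬((¬p → ◇(¬p ∧ p)) ∨ □(q → (q ∨ p))):
1. ¬((¬p → ◇(¬p ∧ p)) ∨ □(q → (q ∨ p))), 0
2. ¬(¬p → ◇(¬p ∧ p)), 0
3. ¬□(q → (q ∨ p)), 0
4. ¬p, 0
5. ¬◇(¬p ∧ p), 0
6. ¬(¬p ∧ p), 0
7. ¬(q → (q ∨ p)), 1
8. q, 1
9. ¬(q ∨ p), 1
10. ¬q, 1
11. ¬p, 1
Accessibility: 0R0, 0R1, 1R0, 1R1
Branch closes: q and ¬q both at 1.
Every branch of the negation's tableau closes; the branch above is one of them.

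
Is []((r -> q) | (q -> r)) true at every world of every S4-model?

Valid in S4

Tableau for the negation ~[]((r -> q) | (q -> r)):
1. ~[]((r -> q) | (q -> r)), 0
2. ~((r -> q) | (q -> r)), 1   [~[]-rule on 1: fresh world 1, 0R1]
3. ~(r -> q), 1   [~|-rule on 2]
4. ~(q -> r), 1   [~|-rule on 2]
5. r, 1   [~->-rule on 3]
6. ~q, 1   [~->-rule on 3]
7. q, 1   [~->-rule on 4]
8. ~r, 1   [~->-rule on 4]
Accessibility: 0R0, 0R1, 1R1
Branch closes: q and ~q both at 1.
All branches of the negation close; one closing branch shown above.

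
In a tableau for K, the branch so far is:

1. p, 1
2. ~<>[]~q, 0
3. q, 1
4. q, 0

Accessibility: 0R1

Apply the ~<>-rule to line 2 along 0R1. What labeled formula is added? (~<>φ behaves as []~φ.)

~<>φ behaves as []~φ: propagate the negated body to each accessible world.

~[]~q, 1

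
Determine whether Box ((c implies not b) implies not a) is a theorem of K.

Tableau for the negation not Box ((c implies not b) implies not a):
1. not Box ((c implies not b) implies not a), 0
2. not ((c implies not b) implies not a), 1
3. c implies not b, 1
4. a, 1
5. not b, 1
Accessibility: 0R1
The negation has an open branch (countermodel exists).

Invalid (countermodel exists)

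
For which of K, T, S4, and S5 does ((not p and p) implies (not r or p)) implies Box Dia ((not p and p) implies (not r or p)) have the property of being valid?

T, S4, S5

T-tableau for the negation not (((not p and p) implies (not r or p)) implies Box Dia ((not p and p) implies (not r or p))):
1. not (((not p and p) implies (not r or p)) implies Box Dia ((not p and p) implies (not r or p))), 0
2. (not p and p) implies (not r or p), 0
3. not Box Dia ((not p and p) implies (not r or p)), 0
4. not r or p, 0
5. p, 0
6. not Dia ((not p and p) implies (not r or p)), 1
7. not ((not p and p) implies (not r or p)), 1
8. not p and p, 1
9. not (not r or p), 1
10. not p, 1
11. p, 1
Accessibility: 0R0, 0R1, 1R1
Branch closes: p and not p both at 1.
Every branch closes (one shown): valid in T, hence also in S4, S5 (every theorem of T is a theorem of S4 and S5).
K-tableau for the negation not (((not p and p) implies (not r or p)) implies Box Dia ((not p and p) implies (not r or p))):
1. not (((not p and p) implies (not r or p)) implies Box Dia ((not p and p) implies (not r or p))), 0
2. (not p and p) implies (not r or p), 0
3. not Box Dia ((not p and p) implies (not r or p)), 0
4. not r or p, 0
5. p, 0
6. not Dia ((not p and p) implies (not r or p)), 1
Accessibility: 0R1
Complete open branch: countermodel on a K-frame, so not valid in K.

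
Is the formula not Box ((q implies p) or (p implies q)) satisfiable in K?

No, unsatisfiable

1. not Box ((q implies p) or (p implies q)), u
2. not ((q implies p) or (p implies q)), v
3. not (q implies p), v
4. not (p implies q), v
5. q, v
6. not p, v
7. p, v
8. not q, v
Accessibility: uRv
Branch closes: p and not p both at v.
Every branch closes; the branch above is one of them.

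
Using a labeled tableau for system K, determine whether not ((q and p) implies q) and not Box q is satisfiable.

Unsatisfiable (every branch closes)

1. not ((q and p) implies q) and not Box q, 0
2. not ((q and p) implies q), 0
3. not Box q, 0
4. q and p, 0
5. not q, 0
6. q, 0
7. p, 0
Branch closes: q and not q both at 0.
(One branch shown.) All branches close.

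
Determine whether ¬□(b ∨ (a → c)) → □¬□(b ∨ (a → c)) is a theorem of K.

Not valid

Tableau for the negation ¬(¬□(b ∨ (a → c)) → □¬□(b ∨ (a → c))):
1. ¬(¬□(b ∨ (a → c)) → □¬□(b ∨ (a → c))), w0
2. ¬□(b ∨ (a → c)), w0
3. ¬□¬□(b ∨ (a → c)), w0
4. ¬(b ∨ (a → c)), w1
5. ¬b, w1
6. ¬(a → c), w1
7. a, w1
8. ¬c, w1
9. □(b ∨ (a → c)), w2
Accessibility: w0Rw1, w0Rw2
The negation has an open branch (countermodel exists).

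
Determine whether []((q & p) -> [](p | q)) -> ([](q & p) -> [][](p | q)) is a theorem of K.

Tableau for the negation ~([]((q & p) -> [](p | q)) -> ([](q & p) -> [][](p | q))):
1. ~([]((q & p) -> [](p | q)) -> ([](q & p) -> [][](p | q))), u
2. []((q & p) -> [](p | q)), u
3. ~([](q & p) -> [][](p | q)), u
4. [](q & p), u
5. ~[][](p | q), u
6. ~[](p | q), v
7. (q & p) -> [](p | q), v
8. q & p, v
9. q, v
10. p, v
11. [](p | q), v
12. ~(p | q), w
13. ~p, w
14. ~q, w
15. p | q, w
16. q, w
Accessibility: uRv, vRw
Branch closes: q and ~q both at w.
All branches of the negation close; one closing branch shown above.

Valid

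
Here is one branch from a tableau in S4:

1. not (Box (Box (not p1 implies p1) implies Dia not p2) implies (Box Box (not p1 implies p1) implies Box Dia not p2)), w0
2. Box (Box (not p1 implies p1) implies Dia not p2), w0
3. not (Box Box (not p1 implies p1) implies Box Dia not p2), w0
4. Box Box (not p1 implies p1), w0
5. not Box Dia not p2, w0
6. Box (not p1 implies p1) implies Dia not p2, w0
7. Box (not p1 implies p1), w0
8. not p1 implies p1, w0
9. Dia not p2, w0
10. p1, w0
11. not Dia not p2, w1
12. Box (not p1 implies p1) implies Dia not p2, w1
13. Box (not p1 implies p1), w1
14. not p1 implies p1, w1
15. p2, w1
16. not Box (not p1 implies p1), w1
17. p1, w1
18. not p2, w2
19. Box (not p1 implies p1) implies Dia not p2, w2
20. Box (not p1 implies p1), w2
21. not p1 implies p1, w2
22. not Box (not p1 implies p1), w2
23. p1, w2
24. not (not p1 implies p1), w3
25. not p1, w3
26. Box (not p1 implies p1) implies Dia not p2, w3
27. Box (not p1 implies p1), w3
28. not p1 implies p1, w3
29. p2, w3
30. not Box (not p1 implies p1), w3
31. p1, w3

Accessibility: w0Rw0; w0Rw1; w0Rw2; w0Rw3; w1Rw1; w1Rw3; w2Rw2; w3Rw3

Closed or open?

Both p1 and not p1 appear at w3.

Yes, closed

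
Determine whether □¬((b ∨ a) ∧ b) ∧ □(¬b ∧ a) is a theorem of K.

Tableau for the negation ¬(□¬((b ∨ a) ∧ b) ∧ □(¬b ∧ a)):
1. ¬(□¬((b ∨ a) ∧ b) ∧ □(¬b ∧ a)), u
2. ¬□(¬b ∧ a), u   [¬∧-rule on 1 (branches; this branch)]
3. ¬(¬b ∧ a), v   [¬□-rule on 2: fresh world v, uRv]
4. ¬a, v   [¬∧-rule on 3 (branches; this branch)]
Accessibility: uRv
The negation has an open branch (countermodel exists).

No, not valid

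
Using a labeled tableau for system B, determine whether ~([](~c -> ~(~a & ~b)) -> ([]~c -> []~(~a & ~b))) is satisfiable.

1. ~([](~c -> ~(~a & ~b)) -> ([]~c -> []~(~a & ~b))), 0
2. [](~c -> ~(~a & ~b)), 0
3. ~([]~c -> []~(~a & ~b)), 0
4. []~c, 0
5. ~[]~(~a & ~b), 0
6. ~c -> ~(~a & ~b), 0
7. ~c, 0
8. ~(~a & ~b), 0
9. b, 0
10. ~a & ~b, 1
11. ~a, 1
12. ~b, 1
13. ~c -> ~(~a & ~b), 1
14. ~c, 1
15. ~(~a & ~b), 1
16. b, 1
Accessibility: 0R0, 0R1, 1R0, 1R1
Branch closes: b and ~b both at 1.
All branches of the tableau close; one closing branch shown above.

No, unsatisfiable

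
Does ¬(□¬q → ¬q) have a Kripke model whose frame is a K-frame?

Yes, satisfiable

1. ¬(□¬q → ¬q), 0
2. □¬q, 0
3. q, 0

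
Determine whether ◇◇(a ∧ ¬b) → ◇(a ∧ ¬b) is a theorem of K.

Invalid (countermodel exists)

Tableau for the negation ¬(◇◇(a ∧ ¬b) → ◇(a ∧ ¬b)):
1. ¬(◇◇(a ∧ ¬b) → ◇(a ∧ ¬b)), w0
2. ◇◇(a ∧ ¬b), w0
3. ¬◇(a ∧ ¬b), w0
4. ◇(a ∧ ¬b), w1
5. ¬(a ∧ ¬b), w1
6. b, w1
7. a ∧ ¬b, w2
8. a, w2
9. ¬b, w2
Accessibility: w0Rw1, w1Rw2
The negation has an open branch (countermodel exists).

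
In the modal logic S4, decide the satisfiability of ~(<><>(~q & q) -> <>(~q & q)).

1. ~(<><>(~q & q) -> <>(~q & q)), u
2. <><>(~q & q), u   [~->-rule on 1]
3. ~<>(~q & q), u   [~->-rule on 1]
4. ~(~q & q), u   [~<>-rule on 3 via uRu]
5. ~q, u   [~&-rule on 4 (branches; this branch)]
6. <>(~q & q), v   [<>-rule on 2: fresh world v, uRv]
7. ~(~q & q), v   [~<>-rule on 3 via uRv]
8. ~q, v   [~&-rule on 7 (branches; this branch)]
9. ~q & q, w   [<>-rule on 6: fresh world w, vRw]
10. ~q, w   [&-rule on 9]
11. q, w   [&-rule on 9]
Accessibility: uRu, uRv, uRw, vRv, vRw, wRw
Branch closes: q and ~q both at w.
All branches of the tableau close; one closing branch shown above.

Unsatisfiable (every branch closes)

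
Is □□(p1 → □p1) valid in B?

Invalid (countermodel exists)

Tableau for the negation ¬□□(p1 → □p1):
1. ¬□□(p1 → □p1), u
2. ¬□(p1 → □p1), v   [¬□-rule on 1: fresh world v, uRv]
3. ¬(p1 → □p1), w   [¬□-rule on 2: fresh world w, vRw]
4. p1, w   [¬→-rule on 3]
5. ¬□p1, w   [¬→-rule on 3]
6. ¬p1, x   [¬□-rule on 5: fresh world x, wRx]
Accessibility: uRu, uRv, vRu, vRv, vRw, wRv, wRw, wRx, xRw, xRx
The negation has an open branch (countermodel exists).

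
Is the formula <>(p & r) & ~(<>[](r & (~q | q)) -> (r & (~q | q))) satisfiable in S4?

1. <>(p & r) & ~(<>[](r & (~q | q)) -> (r & (~q | q))), w0
2. <>(p & r), w0
3. ~(<>[](r & (~q | q)) -> (r & (~q | q))), w0
4. <>[](r & (~q | q)), w0
5. ~(r & (~q | q)), w0
6. ~r, w0
7. p & r, w1
8. p, w1
9. r, w1
10. [](r & (~q | q)), w2
11. r & (~q | q), w2
12. r, w2
13. ~q | q, w2
14. q, w2
Accessibility: w0Rw0, w0Rw1, w0Rw2, w1Rw1, w2Rw2

Satisfiable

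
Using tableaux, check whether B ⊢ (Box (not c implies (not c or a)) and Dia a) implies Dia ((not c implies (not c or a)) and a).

Tableau for the negation not ((Box (not c implies (not c or a)) and Dia a) implies Dia ((not c implies (not c or a)) and a)):
1. not ((Box (not c implies (not c or a)) and Dia a) implies Dia ((not c implies (not c or a)) and a)), u
2. Box (not c implies (not c or a)) and Dia a, u   [neg-implies-rule on 1]
3. not Dia ((not c implies (not c or a)) and a), u   [neg-implies-rule on 1]
4. Box (not c implies (not c or a)), u   [and-rule on 2]
5. Dia a, u   [and-rule on 2]
6. not ((not c implies (not c or a)) and a), u   [neg-Dia-rule on 3 via uRu]
7. not c implies (not c or a), u   [Box-rule on 4 via uRu]
8. not a, u   [neg-and-rule on 6 (branches; this branch)]
9. not c or a, u   [implies-rule on 7 (branches; this branch)]
10. not c, u   [or-rule on 9 (branches; this branch)]
11. a, v   [Dia-rule on 5: fresh world v, uRv]
12. not ((not c implies (not c or a)) and a), v   [neg-Dia-rule on 3 via uRv]
13. not c implies (not c or a), v   [Box-rule on 4 via uRv]
14. not (not c implies (not c or a)), v   [neg-and-rule on 12 (branches; this branch)]
15. not c, v   [neg-implies-rule on 14]
16. not (not c or a), v   [neg-implies-rule on 14]
17. c, v   [neg-or-rule on 16]
18. not a, v   [neg-or-rule on 16]
Accessibility: uRu, uRv, vRu, vRv
Branch closes: c and not c both at v.
All branches of the negation close; one closing branch shown above.

Valid in B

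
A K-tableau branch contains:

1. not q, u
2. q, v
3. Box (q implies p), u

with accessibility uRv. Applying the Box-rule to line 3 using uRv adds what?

q implies p, v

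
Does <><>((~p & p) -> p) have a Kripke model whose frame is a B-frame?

1. <><>((~p & p) -> p), u
2. <>((~p & p) -> p), v
3. (~p & p) -> p, w
4. p, w
Accessibility: uRu, uRv, vRu, vRv, vRw, wRv, wRw

Yes, satisfiable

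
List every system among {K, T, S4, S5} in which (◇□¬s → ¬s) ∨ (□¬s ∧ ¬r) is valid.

S5

S4-tableau for the negation ¬((◇□¬s → ¬s) ∨ (□¬s ∧ ¬r)):
1. ¬((◇□¬s → ¬s) ∨ (□¬s ∧ ¬r)), 0
2. ¬(◇□¬s → ¬s), 0   [¬∨-rule on 1]
3. ¬(□¬s ∧ ¬r), 0   [¬∨-rule on 1]
4. ◇□¬s, 0   [¬→-rule on 2]
5. s, 0   [¬→-rule on 2]
6. r, 0   [¬∧-rule on 3 (branches; this branch)]
7. □¬s, 1   [◇-rule on 4: fresh world 1, 0R1]
8. ¬s, 1   [□-rule on 7 via 1R1]
Accessibility: 0R0, 0R1, 1R1
Complete open branch: countermodel on an S4-frame, so not valid in S4, nor in K, T (the same frame is also a K-frame and a T-frame).
S5-tableau for the negation ¬((◇□¬s → ¬s) ∨ (□¬s ∧ ¬r)):
1. ¬((◇□¬s → ¬s) ∨ (□¬s ∧ ¬r)), 0
2. ¬(◇□¬s → ¬s), 0   [¬∨-rule on 1]
3. ¬(□¬s ∧ ¬r), 0   [¬∨-rule on 1]
4. ◇□¬s, 0   [¬→-rule on 2]
5. s, 0   [¬→-rule on 2]
6. r, 0   [¬∧-rule on 3 (branches; this branch)]
7. □¬s, 1   [◇-rule on 4: fresh world 1, 0R1]
8. ¬s, 0   [□-rule on 7 via 1R0]
Accessibility: 0R0, 0R1, 1R0, 1R1
Branch closes: s and ¬s both at 0.
Every branch closes (one shown): valid in S5.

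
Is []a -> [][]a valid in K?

Tableau for the negation ~([]a -> [][]a):
1. ~([]a -> [][]a), 0
2. []a, 0   [~->-rule on 1]
3. ~[][]a, 0   [~->-rule on 1]
4. ~[]a, 1   [~[]-rule on 3: fresh world 1, 0R1]
5. a, 1   [[]-rule on 2 via 0R1]
6. ~a, 2   [~[]-rule on 4: fresh world 2, 1R2]
Accessibility: 0R1, 1R2
The negation has an open branch (countermodel exists).

Invalid (countermodel exists)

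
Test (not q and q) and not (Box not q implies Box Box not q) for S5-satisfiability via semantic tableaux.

Unsatisfiable

1. (not q and q) and not (Box not q implies Box Box not q), 0
2. not q and q, 0
3. not (Box not q implies Box Box not q), 0
4. not q, 0
5. q, 0
Accessibility: 0R0
Branch closes: q and not q both at 0.
Every branch closes; the branch above is one of them.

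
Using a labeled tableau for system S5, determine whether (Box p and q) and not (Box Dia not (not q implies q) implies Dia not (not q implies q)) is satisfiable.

Unsatisfiable

1. (Box p and q) and not (Box Dia not (not q implies q) implies Dia not (not q implies q)), w0
2. Box p and q, w0   [and-rule on 1]
3. not (Box Dia not (not q implies q) implies Dia not (not q implies q)), w0   [and-rule on 1]
4. Box p, w0   [and-rule on 2]
5. q, w0   [and-rule on 2]
6. Box Dia not (not q implies q), w0   [neg-implies-rule on 3]
7. not Dia not (not q implies q), w0   [neg-implies-rule on 3]
8. p, w0   [Box-rule on 4 via w0Rw0]
9. Dia not (not q implies q), w0   [Box-rule on 6 via w0Rw0]
10. not q implies q, w0   [neg-Dia-rule on 7 via w0Rw0]
11. not (not q implies q), w1   [Dia-rule on 9: fresh world w1, w0Rw1]
12. not q, w1   [neg-implies-rule on 11]
13. p, w1   [Box-rule on 4 via w0Rw1]
14. Dia not (not q implies q), w1   [Box-rule on 6 via w0Rw1]
15. not q implies q, w1   [neg-Dia-rule on 7 via w0Rw1]
16. q, w1   [implies-rule on 15 (branches; this branch)]
Accessibility: w0Rw0, w0Rw1, w1Rw0, w1Rw1
Branch closes: q and not q both at w1.
All branches of the tableau close; one closing branch shown above.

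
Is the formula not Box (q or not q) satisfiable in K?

1. not Box (q or not q), u
2. not (q or not q), v
3. not q, v
4. q, v
Accessibility: uRv
Branch closes: q and not q both at v.
All branches of the tableau close; one closing branch shown above.

No, unsatisfiable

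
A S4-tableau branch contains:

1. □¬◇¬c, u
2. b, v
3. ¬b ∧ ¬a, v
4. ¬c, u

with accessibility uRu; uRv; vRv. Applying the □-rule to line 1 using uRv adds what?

¬◇¬c, v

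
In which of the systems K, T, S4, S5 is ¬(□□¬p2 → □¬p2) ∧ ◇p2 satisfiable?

T-tableau for the formula:
1. ¬(□□¬p2 → □¬p2) ∧ ◇p2, 0
2. ¬(□□¬p2 → □¬p2), 0   [∧-rule on 1]
3. ◇p2, 0   [∧-rule on 1]
4. □□¬p2, 0   [¬→-rule on 2]
5. ¬□¬p2, 0   [¬→-rule on 2]
6. □¬p2, 0   [□-rule on 4 via 0R0]
7. ¬p2, 0   [□-rule on 6 via 0R0]
8. p2, 1   [◇-rule on 3: fresh world 1, 0R1]
9. □¬p2, 1   [□-rule on 4 via 0R1]
10. ¬p2, 1   [□-rule on 6 via 0R1]
Accessibility: 0R0, 0R1, 1R1
Branch closes: p2 and ¬p2 both at 1.
Every branch closes (one shown): unsatisfiable in T, hence also in S4, S5 (every S4/S5-frame is a T-frame).
K-tableau for the formula:
1. ¬(□□¬p2 → □¬p2) ∧ ◇p2, 0
2. ¬(□□¬p2 → □¬p2), 0   [∧-rule on 1]
3. ◇p2, 0   [∧-rule on 1]
4. □□¬p2, 0   [¬→-rule on 2]
5. ¬□¬p2, 0   [¬→-rule on 2]
6. p2, 1   [◇-rule on 3: fresh world 1, 0R1]
7. □¬p2, 1   [□-rule on 4 via 0R1]
8. p2, 2   [¬□-rule on 5: fresh world 2, 0R2]
9. □¬p2, 2   [□-rule on 4 via 0R2]
Accessibility: 0R1, 0R2
Complete open branch: satisfiable in K.

K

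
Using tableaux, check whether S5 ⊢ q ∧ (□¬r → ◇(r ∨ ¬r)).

Tableau for the negation ¬(q ∧ (□¬r → ◇(r ∨ ¬r))):
1. ¬(q ∧ (□¬r → ◇(r ∨ ¬r))), 0
2. ¬q, 0
Accessibility: 0R0
The negation has an open branch (countermodel exists).

Not valid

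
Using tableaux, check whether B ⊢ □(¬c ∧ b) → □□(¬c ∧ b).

Tableau for the negation ¬(□(¬c ∧ b) → □□(¬c ∧ b)):
1. ¬(□(¬c ∧ b) → □□(¬c ∧ b)), w0
2. □(¬c ∧ b), w0
3. ¬□□(¬c ∧ b), w0
4. ¬c ∧ b, w0
5. ¬c, w0
6. b, w0
7. ¬□(¬c ∧ b), w1
8. ¬c ∧ b, w1
9. ¬c, w1
10. b, w1
11. ¬(¬c ∧ b), w2
12. ¬b, w2
Accessibility: w0Rw0, w0Rw1, w1Rw0, w1Rw1, w1Rw2, w2Rw1, w2Rw2
The negation has an open branch (countermodel exists).

Invalid (countermodel exists)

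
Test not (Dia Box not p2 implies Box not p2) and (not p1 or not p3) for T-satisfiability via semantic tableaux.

Satisfiable

1. not (Dia Box not p2 implies Box not p2) and (not p1 or not p3), w0
2. not (Dia Box not p2 implies Box not p2), w0   [and-rule on 1]
3. not p1 or not p3, w0   [and-rule on 1]
4. Dia Box not p2, w0   [neg-implies-rule on 2]
5. not Box not p2, w0   [neg-implies-rule on 2]
6. not p3, w0   [or-rule on 3 (branches; this branch)]
7. Box not p2, w1   [Dia-rule on 4: fresh world w1, w0Rw1]
8. not p2, w1   [Box-rule on 7 via w1Rw1]
9. p2, w2   [neg-Box-rule on 5: fresh world w2, w0Rw2]
Accessibility: w0Rw0, w0Rw1, w0Rw2, w1Rw1, w2Rw2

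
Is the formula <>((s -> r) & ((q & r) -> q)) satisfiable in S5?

Yes, satisfiable

1. <>((s -> r) & ((q & r) -> q)), w0
2. (s -> r) & ((q & r) -> q), w1   [<>-rule on 1: fresh world w1, w0Rw1]
3. s -> r, w1   [&-rule on 2]
4. (q & r) -> q, w1   [&-rule on 2]
5. r, w1   [->-rule on 3 (branches; this branch)]
6. q, w1   [->-rule on 4 (branches; this branch)]
Accessibility: w0Rw0, w0Rw1, w1Rw0, w1Rw1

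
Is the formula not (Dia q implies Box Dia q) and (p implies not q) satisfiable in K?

1. not (Dia q implies Box Dia q) and (p implies not q), w0
2. not (Dia q implies Box Dia q), w0
3. p implies not q, w0
4. Dia q, w0
5. not Box Dia q, w0
6. not q, w0
7. q, w1
8. not Dia q, w2
Accessibility: w0Rw1, w0Rw2

Satisfiable (open branch found)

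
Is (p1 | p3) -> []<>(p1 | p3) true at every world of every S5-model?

Valid

Tableau for the negation ~((p1 | p3) -> []<>(p1 | p3)):
1. ~((p1 | p3) -> []<>(p1 | p3)), 0
2. p1 | p3, 0
3. ~[]<>(p1 | p3), 0
4. p3, 0
5. ~<>(p1 | p3), 1
6. ~(p1 | p3), 0
7. ~p1, 0
8. ~p3, 0
Accessibility: 0R0, 0R1, 1R0, 1R1
Branch closes: p3 and ~p3 both at 0.
All branches of the negation close; one closing branch shown above.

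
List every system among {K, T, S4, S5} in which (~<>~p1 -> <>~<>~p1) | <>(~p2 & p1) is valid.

T-tableau for the negation ~((~<>~p1 -> <>~<>~p1) | <>(~p2 & p1)):
1. ~((~<>~p1 -> <>~<>~p1) | <>(~p2 & p1)), w0
2. ~(~<>~p1 -> <>~<>~p1), w0
3. ~<>(~p2 & p1), w0
4. ~<>~p1, w0
5. ~<>~<>~p1, w0
6. ~(~p2 & p1), w0
7. p1, w0
8. <>~p1, w0
9. p2, w0
10. ~p1, w1
11. ~(~p2 & p1), w1
12. p1, w1
Accessibility: w0Rw0, w0Rw1, w1Rw1
Branch closes: p1 and ~p1 both at w1.
Every branch closes (one shown): valid in T, hence also in S4, S5 (every theorem of T is a theorem of S4 and S5).
K-tableau for the negation ~((~<>~p1 -> <>~<>~p1) | <>(~p2 & p1)):
1. ~((~<>~p1 -> <>~<>~p1) | <>(~p2 & p1)), w0
2. ~(~<>~p1 -> <>~<>~p1), w0
3. ~<>(~p2 & p1), w0
4. ~<>~p1, w0
5. ~<>~<>~p1, w0
Complete open branch: countermodel on a K-frame, so not valid in K.

T, S4, S5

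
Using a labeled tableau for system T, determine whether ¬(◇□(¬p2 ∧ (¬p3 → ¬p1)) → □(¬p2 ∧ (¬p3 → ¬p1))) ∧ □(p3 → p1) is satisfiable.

1. ¬(◇□(¬p2 ∧ (¬p3 → ¬p1)) → □(¬p2 ∧ (¬p3 → ¬p1))) ∧ □(p3 → p1), 0
2. ¬(◇□(¬p2 ∧ (¬p3 → ¬p1)) → □(¬p2 ∧ (¬p3 → ¬p1))), 0   [∧-rule on 1]
3. □(p3 → p1), 0   [∧-rule on 1]
4. ◇□(¬p2 ∧ (¬p3 → ¬p1)), 0   [¬→-rule on 2]
5. ¬□(¬p2 ∧ (¬p3 → ¬p1)), 0   [¬→-rule on 2]
6. p3 → p1, 0   [□-rule on 3 via 0R0]
7. p1, 0   [→-rule on 6 (branches; this branch)]
8. □(¬p2 ∧ (¬p3 → ¬p1)), 1   [◇-rule on 4: fresh world 1, 0R1]
9. p3 → p1, 1   [□-rule on 3 via 0R1]
10. ¬p2 ∧ (¬p3 → ¬p1), 1   [□-rule on 8 via 1R1]
11. ¬p2, 1   [∧-rule on 10]
12. ¬p3 → ¬p1, 1   [∧-rule on 10]
13. p1, 1   [→-rule on 9 (branches; this branch)]
14. p3, 1   [→-rule on 12 (branches; this branch)]
15. ¬(¬p2 ∧ (¬p3 → ¬p1)), 2   [¬□-rule on 5: fresh world 2, 0R2]
16. p3 → p1, 2   [□-rule on 3 via 0R2]
17. ¬(¬p3 → ¬p1), 2   [¬∧-rule on 15 (branches; this branch)]
18. ¬p3, 2   [¬→-rule on 17]
19. p1, 2   [¬→-rule on 17]
Accessibility: 0R0, 0R1, 0R2, 1R1, 2R2

Satisfiable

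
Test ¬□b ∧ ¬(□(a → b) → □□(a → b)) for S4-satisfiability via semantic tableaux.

Unsatisfiable

1. ¬□b ∧ ¬(□(a → b) → □□(a → b)), w0
2. ¬□b, w0
3. ¬(□(a → b) → □□(a → b)), w0
4. □(a → b), w0
5. ¬□□(a → b), w0
6. a → b, w0
7. b, w0
8. ¬b, w1
9. a → b, w1
10. ¬a, w1
11. ¬□(a → b), w2
12. a → b, w2
13. b, w2
14. ¬(a → b), w3
15. a, w3
16. ¬b, w3
17. a → b, w3
18. b, w3
Accessibility: w0Rw0, w0Rw1, w0Rw2, w0Rw3, w1Rw1, w2Rw2, w2Rw3, w3Rw3
Branch closes: b and ¬b both at w3.
All branches of the tableau close; one closing branch shown above.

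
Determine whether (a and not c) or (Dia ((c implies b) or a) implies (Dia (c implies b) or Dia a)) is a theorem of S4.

Tableau for the negation not ((a and not c) or (Dia ((c implies b) or a) implies (Dia (c implies b) or Dia a))):
1. not ((a and not c) or (Dia ((c implies b) or a) implies (Dia (c implies b) or Dia a))), u
2. not (a and not c), u   [neg-or-rule on 1]
3. not (Dia ((c implies b) or a) implies (Dia (c implies b) or Dia a)), u   [neg-or-rule on 1]
4. Dia ((c implies b) or a), u   [neg-implies-rule on 3]
5. not (Dia (c implies b) or Dia a), u   [neg-implies-rule on 3]
6. not Dia (c implies b), u   [neg-or-rule on 5]
7. not Dia a, u   [neg-or-rule on 5]
8. not (c implies b), u   [neg-Dia-rule on 6 via uRu]
9. c, u   [neg-implies-rule on 8]
10. not b, u   [neg-implies-rule on 8]
11. not a, u   [neg-Dia-rule on 7 via uRu]
12. (c implies b) or a, v   [Dia-rule on 4: fresh world v, uRv]
13. not (c implies b), v   [neg-Dia-rule on 6 via uRv]
14. c, v   [neg-implies-rule on 13]
15. not b, v   [neg-implies-rule on 13]
16. not a, v   [neg-Dia-rule on 7 via uRv]
17. c implies b, v   [or-rule on 12 (branches; this branch)]
18. b, v   [implies-rule on 17 (branches; this branch)]
Accessibility: uRu, uRv, vRv
Branch closes: b and not b both at v.
Every branch of the negation's tableau closes; the branch above is one of them.

Valid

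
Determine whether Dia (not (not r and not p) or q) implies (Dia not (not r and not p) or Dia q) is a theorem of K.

Tableau for the negation not (Dia (not (not r and not p) or q) implies (Dia not (not r and not p) or Dia q)):
1. not (Dia (not (not r and not p) or q) implies (Dia not (not r and not p) or Dia q)), u
2. Dia (not (not r and not p) or q), u   [neg-implies-rule on 1]
3. not (Dia not (not r and not p) or Dia q), u   [neg-implies-rule on 1]
4. not Dia not (not r and not p), u   [neg-or-rule on 3]
5. not Dia q, u   [neg-or-rule on 3]
6. not (not r and not p) or q, v   [Dia-rule on 2: fresh world v, uRv]
7. not r and not p, v   [neg-Dia-rule on 4 via uRv]
8. not r, v   [and-rule on 7]
9. not p, v   [and-rule on 7]
10. not q, v   [neg-Dia-rule on 5 via uRv]
11. not (not r and not p), v   [or-rule on 6 (branches; this branch)]
12. p, v   [neg-and-rule on 11 (branches; this branch)]
Accessibility: uRv
Branch closes: p and not p both at v.
All branches of the negation close; one closing branch shown above.

Valid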